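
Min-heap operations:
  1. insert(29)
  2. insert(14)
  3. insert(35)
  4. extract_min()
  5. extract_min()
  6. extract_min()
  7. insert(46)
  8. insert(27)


insert(29) -> [29]
insert(14) -> [14, 29]
insert(35) -> [14, 29, 35]
extract_min()->14, [29, 35]
extract_min()->29, [35]
extract_min()->35, []
insert(46) -> [46]
insert(27) -> [27, 46]

Final heap: [27, 46]


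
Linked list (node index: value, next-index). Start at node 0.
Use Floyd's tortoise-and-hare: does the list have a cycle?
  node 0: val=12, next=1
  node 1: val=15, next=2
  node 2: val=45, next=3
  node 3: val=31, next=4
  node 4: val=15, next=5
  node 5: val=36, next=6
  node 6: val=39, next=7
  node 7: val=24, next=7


Floyd's tortoise (slow, +1) and hare (fast, +2):
  init: slow=0, fast=0
  step 1: slow=1, fast=2
  step 2: slow=2, fast=4
  step 3: slow=3, fast=6
  step 4: slow=4, fast=7
  step 5: slow=5, fast=7
  step 6: slow=6, fast=7
  step 7: slow=7, fast=7
  slow == fast at node 7: cycle detected

Cycle: yes


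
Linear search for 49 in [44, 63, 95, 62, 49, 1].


i=0: 44!=49
i=1: 63!=49
i=2: 95!=49
i=3: 62!=49
i=4: 49==49 found!

Found at 4, 5 comps


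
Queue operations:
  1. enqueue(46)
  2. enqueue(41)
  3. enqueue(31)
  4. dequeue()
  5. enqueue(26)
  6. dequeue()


enqueue(46) -> [46]
enqueue(41) -> [46, 41]
enqueue(31) -> [46, 41, 31]
dequeue()->46, [41, 31]
enqueue(26) -> [41, 31, 26]
dequeue()->41, [31, 26]

Final queue: [31, 26]


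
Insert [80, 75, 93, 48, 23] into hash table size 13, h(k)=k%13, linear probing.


Insert 80: h=2 -> slot 2
Insert 75: h=10 -> slot 10
Insert 93: h=2, 1 probes -> slot 3
Insert 48: h=9 -> slot 9
Insert 23: h=10, 1 probes -> slot 11

Table: [None, None, 80, 93, None, None, None, None, None, 48, 75, 23, None]


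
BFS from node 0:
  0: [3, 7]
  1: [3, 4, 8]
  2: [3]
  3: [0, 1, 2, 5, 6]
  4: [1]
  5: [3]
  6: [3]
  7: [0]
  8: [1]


Visit 0, enqueue [3, 7]
Visit 3, enqueue [1, 2, 5, 6]
Visit 7, enqueue []
Visit 1, enqueue [4, 8]
Visit 2, enqueue []
Visit 5, enqueue []
Visit 6, enqueue []
Visit 4, enqueue []
Visit 8, enqueue []

BFS order: [0, 3, 7, 1, 2, 5, 6, 4, 8]


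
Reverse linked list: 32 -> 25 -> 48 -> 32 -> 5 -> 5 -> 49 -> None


Step 1: curr=32, set curr.next=prev(None) | reversed so far: 32
Step 2: curr=25, set curr.next=prev(32) | reversed so far: 25 -> 32
Step 3: curr=48, set curr.next=prev(25) | reversed so far: 48 -> 25 -> 32
Step 4: curr=32, set curr.next=prev(48) | reversed so far: 32 -> 48 -> 25 -> 32
Step 5: curr=5, set curr.next=prev(32) | reversed so far: 5 -> 32 -> 48 -> 25 -> 32
Step 6: curr=5, set curr.next=prev(5) | reversed so far: 5 -> 5 -> 32 -> 48 -> 25 -> 32
Step 7: curr=49, set curr.next=prev(5) | reversed so far: 49 -> 5 -> 5 -> 32 -> 48 -> 25 -> 32

49 -> 5 -> 5 -> 32 -> 48 -> 25 -> 32 -> None


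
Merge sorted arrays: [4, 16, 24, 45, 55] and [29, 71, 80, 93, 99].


Take 4 from A
Take 16 from A
Take 24 from A
Take 29 from B
Take 45 from A
Take 55 from A

Merged: [4, 16, 24, 29, 45, 55, 71, 80, 93, 99]


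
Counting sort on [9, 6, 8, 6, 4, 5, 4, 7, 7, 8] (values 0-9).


Input: [9, 6, 8, 6, 4, 5, 4, 7, 7, 8]
Counts: [0, 0, 0, 0, 2, 1, 2, 2, 2, 1]

Sorted: [4, 4, 5, 6, 6, 7, 7, 8, 8, 9]


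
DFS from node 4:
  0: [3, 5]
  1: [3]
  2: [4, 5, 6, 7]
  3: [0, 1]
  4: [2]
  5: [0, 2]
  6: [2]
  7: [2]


Visit 4, push [2]
Visit 2, push [7, 6, 5]
Visit 5, push [0]
Visit 0, push [3]
Visit 3, push [1]
Visit 1, push []
Visit 6, push []
Visit 7, push []

DFS order: [4, 2, 5, 0, 3, 1, 6, 7]


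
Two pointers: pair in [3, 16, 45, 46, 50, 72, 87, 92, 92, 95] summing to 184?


lo=0(3)+hi=9(95)=98
lo=1(16)+hi=9(95)=111
lo=2(45)+hi=9(95)=140
lo=3(46)+hi=9(95)=141
lo=4(50)+hi=9(95)=145
lo=5(72)+hi=9(95)=167
lo=6(87)+hi=9(95)=182
lo=7(92)+hi=9(95)=187
lo=7(92)+hi=8(92)=184

Yes: 92+92=184


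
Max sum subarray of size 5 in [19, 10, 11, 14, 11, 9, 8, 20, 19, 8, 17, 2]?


[0:5]: 65
[1:6]: 55
[2:7]: 53
[3:8]: 62
[4:9]: 67
[5:10]: 64
[6:11]: 72
[7:12]: 66

Max: 72 at [6:11]


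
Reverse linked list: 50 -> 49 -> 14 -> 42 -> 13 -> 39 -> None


Step 1: curr=50, set curr.next=prev(None) | reversed so far: 50
Step 2: curr=49, set curr.next=prev(50) | reversed so far: 49 -> 50
Step 3: curr=14, set curr.next=prev(49) | reversed so far: 14 -> 49 -> 50
Step 4: curr=42, set curr.next=prev(14) | reversed so far: 42 -> 14 -> 49 -> 50
Step 5: curr=13, set curr.next=prev(42) | reversed so far: 13 -> 42 -> 14 -> 49 -> 50
Step 6: curr=39, set curr.next=prev(13) | reversed so far: 39 -> 13 -> 42 -> 14 -> 49 -> 50

39 -> 13 -> 42 -> 14 -> 49 -> 50 -> None


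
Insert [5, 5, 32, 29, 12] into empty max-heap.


Insert 5: [5]
Insert 5: [5, 5]
Insert 32: [32, 5, 5]
Insert 29: [32, 29, 5, 5]
Insert 12: [32, 29, 5, 5, 12]

Final heap: [32, 29, 5, 5, 12]


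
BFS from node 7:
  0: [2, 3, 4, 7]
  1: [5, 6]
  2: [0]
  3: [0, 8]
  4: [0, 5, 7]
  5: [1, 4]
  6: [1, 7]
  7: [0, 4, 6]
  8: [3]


Visit 7, enqueue [0, 4, 6]
Visit 0, enqueue [2, 3]
Visit 4, enqueue [5]
Visit 6, enqueue [1]
Visit 2, enqueue []
Visit 3, enqueue [8]
Visit 5, enqueue []
Visit 1, enqueue []
Visit 8, enqueue []

BFS order: [7, 0, 4, 6, 2, 3, 5, 1, 8]


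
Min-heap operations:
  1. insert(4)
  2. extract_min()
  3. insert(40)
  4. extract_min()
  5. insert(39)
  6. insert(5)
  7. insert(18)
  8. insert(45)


insert(4) -> [4]
extract_min()->4, []
insert(40) -> [40]
extract_min()->40, []
insert(39) -> [39]
insert(5) -> [5, 39]
insert(18) -> [5, 39, 18]
insert(45) -> [5, 39, 18, 45]

Final heap: [5, 39, 18, 45]


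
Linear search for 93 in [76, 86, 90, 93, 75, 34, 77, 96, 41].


i=0: 76!=93
i=1: 86!=93
i=2: 90!=93
i=3: 93==93 found!

Found at 3, 4 comps


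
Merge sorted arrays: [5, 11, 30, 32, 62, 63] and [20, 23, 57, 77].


Take 5 from A
Take 11 from A
Take 20 from B
Take 23 from B
Take 30 from A
Take 32 from A
Take 57 from B
Take 62 from A
Take 63 from A

Merged: [5, 11, 20, 23, 30, 32, 57, 62, 63, 77]


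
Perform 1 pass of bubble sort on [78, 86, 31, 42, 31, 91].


Initial: [78, 86, 31, 42, 31, 91]
Pass 1: [78, 31, 42, 31, 86, 91] (3 swaps)

After 1 pass: [78, 31, 42, 31, 86, 91]


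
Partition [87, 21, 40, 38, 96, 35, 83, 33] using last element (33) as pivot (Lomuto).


Pivot: 33
  21 <= 33: swap -> [21, 87, 40, 38, 96, 35, 83, 33]
Place pivot at 1: [21, 33, 40, 38, 96, 35, 83, 87]

Partitioned: [21, 33, 40, 38, 96, 35, 83, 87]


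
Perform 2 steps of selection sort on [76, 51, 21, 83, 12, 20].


Initial: [76, 51, 21, 83, 12, 20]
Step 1: min=12 at 4
  Swap: [12, 51, 21, 83, 76, 20]
Step 2: min=20 at 5
  Swap: [12, 20, 21, 83, 76, 51]

After 2 steps: [12, 20, 21, 83, 76, 51]


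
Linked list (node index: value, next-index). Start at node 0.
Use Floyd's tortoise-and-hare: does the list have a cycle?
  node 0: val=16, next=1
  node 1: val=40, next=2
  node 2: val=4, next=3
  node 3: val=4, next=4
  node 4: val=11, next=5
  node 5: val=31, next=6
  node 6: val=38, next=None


Floyd's tortoise (slow, +1) and hare (fast, +2):
  init: slow=0, fast=0
  step 1: slow=1, fast=2
  step 2: slow=2, fast=4
  step 3: slow=3, fast=6
  step 4: fast -> None, no cycle

Cycle: no


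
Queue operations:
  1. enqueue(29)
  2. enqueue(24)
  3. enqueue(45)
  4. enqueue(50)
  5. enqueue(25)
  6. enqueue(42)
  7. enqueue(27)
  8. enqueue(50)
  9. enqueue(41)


enqueue(29) -> [29]
enqueue(24) -> [29, 24]
enqueue(45) -> [29, 24, 45]
enqueue(50) -> [29, 24, 45, 50]
enqueue(25) -> [29, 24, 45, 50, 25]
enqueue(42) -> [29, 24, 45, 50, 25, 42]
enqueue(27) -> [29, 24, 45, 50, 25, 42, 27]
enqueue(50) -> [29, 24, 45, 50, 25, 42, 27, 50]
enqueue(41) -> [29, 24, 45, 50, 25, 42, 27, 50, 41]

Final queue: [29, 24, 45, 50, 25, 42, 27, 50, 41]


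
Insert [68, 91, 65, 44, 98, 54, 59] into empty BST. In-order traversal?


Insert 68: root
Insert 91: R from 68
Insert 65: L from 68
Insert 44: L from 68 -> L from 65
Insert 98: R from 68 -> R from 91
Insert 54: L from 68 -> L from 65 -> R from 44
Insert 59: L from 68 -> L from 65 -> R from 44 -> R from 54

In-order: [44, 54, 59, 65, 68, 91, 98]


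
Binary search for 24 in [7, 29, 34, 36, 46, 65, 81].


Step 1: lo=0, hi=6, mid=3, val=36
Step 2: lo=0, hi=2, mid=1, val=29
Step 3: lo=0, hi=0, mid=0, val=7

Not found


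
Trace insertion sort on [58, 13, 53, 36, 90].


Initial: [58, 13, 53, 36, 90]
Insert 13: [13, 58, 53, 36, 90]
Insert 53: [13, 53, 58, 36, 90]
Insert 36: [13, 36, 53, 58, 90]
Insert 90: [13, 36, 53, 58, 90]

Sorted: [13, 36, 53, 58, 90]


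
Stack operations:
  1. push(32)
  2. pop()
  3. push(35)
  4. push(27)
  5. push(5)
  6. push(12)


push(32) -> [32]
pop()->32, []
push(35) -> [35]
push(27) -> [35, 27]
push(5) -> [35, 27, 5]
push(12) -> [35, 27, 5, 12]

Final stack: [35, 27, 5, 12]


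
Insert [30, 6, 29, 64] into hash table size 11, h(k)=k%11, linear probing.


Insert 30: h=8 -> slot 8
Insert 6: h=6 -> slot 6
Insert 29: h=7 -> slot 7
Insert 64: h=9 -> slot 9

Table: [None, None, None, None, None, None, 6, 29, 30, 64, None]


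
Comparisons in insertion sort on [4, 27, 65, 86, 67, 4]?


Algorithm: insertion sort
Input: [4, 27, 65, 86, 67, 4]
Sorted: [4, 4, 27, 65, 67, 86]

10


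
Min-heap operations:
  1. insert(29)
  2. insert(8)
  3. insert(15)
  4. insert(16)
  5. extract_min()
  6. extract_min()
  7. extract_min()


insert(29) -> [29]
insert(8) -> [8, 29]
insert(15) -> [8, 29, 15]
insert(16) -> [8, 16, 15, 29]
extract_min()->8, [15, 16, 29]
extract_min()->15, [16, 29]
extract_min()->16, [29]

Final heap: [29]


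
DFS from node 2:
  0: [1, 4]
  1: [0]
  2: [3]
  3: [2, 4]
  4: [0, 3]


Visit 2, push [3]
Visit 3, push [4]
Visit 4, push [0]
Visit 0, push [1]
Visit 1, push []

DFS order: [2, 3, 4, 0, 1]


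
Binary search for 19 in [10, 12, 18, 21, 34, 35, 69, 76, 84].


Step 1: lo=0, hi=8, mid=4, val=34
Step 2: lo=0, hi=3, mid=1, val=12
Step 3: lo=2, hi=3, mid=2, val=18
Step 4: lo=3, hi=3, mid=3, val=21

Not found


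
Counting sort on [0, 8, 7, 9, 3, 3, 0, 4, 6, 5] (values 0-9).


Input: [0, 8, 7, 9, 3, 3, 0, 4, 6, 5]
Counts: [2, 0, 0, 2, 1, 1, 1, 1, 1, 1]

Sorted: [0, 0, 3, 3, 4, 5, 6, 7, 8, 9]


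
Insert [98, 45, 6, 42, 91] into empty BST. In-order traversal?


Insert 98: root
Insert 45: L from 98
Insert 6: L from 98 -> L from 45
Insert 42: L from 98 -> L from 45 -> R from 6
Insert 91: L from 98 -> R from 45

In-order: [6, 42, 45, 91, 98]


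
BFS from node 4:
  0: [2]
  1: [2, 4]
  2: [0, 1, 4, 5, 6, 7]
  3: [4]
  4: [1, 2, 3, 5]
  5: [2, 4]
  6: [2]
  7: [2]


Visit 4, enqueue [1, 2, 3, 5]
Visit 1, enqueue []
Visit 2, enqueue [0, 6, 7]
Visit 3, enqueue []
Visit 5, enqueue []
Visit 0, enqueue []
Visit 6, enqueue []
Visit 7, enqueue []

BFS order: [4, 1, 2, 3, 5, 0, 6, 7]


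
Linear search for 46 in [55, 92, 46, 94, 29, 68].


i=0: 55!=46
i=1: 92!=46
i=2: 46==46 found!

Found at 2, 3 comps


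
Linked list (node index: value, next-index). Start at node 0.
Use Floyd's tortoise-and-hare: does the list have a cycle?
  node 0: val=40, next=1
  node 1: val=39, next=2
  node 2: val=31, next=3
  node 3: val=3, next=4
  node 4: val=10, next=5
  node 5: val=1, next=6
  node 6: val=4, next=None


Floyd's tortoise (slow, +1) and hare (fast, +2):
  init: slow=0, fast=0
  step 1: slow=1, fast=2
  step 2: slow=2, fast=4
  step 3: slow=3, fast=6
  step 4: fast -> None, no cycle

Cycle: no


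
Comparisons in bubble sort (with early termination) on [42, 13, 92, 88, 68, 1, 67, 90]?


Algorithm: bubble sort (with early termination)
Input: [42, 13, 92, 88, 68, 1, 67, 90]
Sorted: [1, 13, 42, 67, 68, 88, 90, 92]

27


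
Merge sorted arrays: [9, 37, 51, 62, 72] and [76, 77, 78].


Take 9 from A
Take 37 from A
Take 51 from A
Take 62 from A
Take 72 from A

Merged: [9, 37, 51, 62, 72, 76, 77, 78]


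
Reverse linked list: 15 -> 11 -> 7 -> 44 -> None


Step 1: curr=15, set curr.next=prev(None) | reversed so far: 15
Step 2: curr=11, set curr.next=prev(15) | reversed so far: 11 -> 15
Step 3: curr=7, set curr.next=prev(11) | reversed so far: 7 -> 11 -> 15
Step 4: curr=44, set curr.next=prev(7) | reversed so far: 44 -> 7 -> 11 -> 15

44 -> 7 -> 11 -> 15 -> None


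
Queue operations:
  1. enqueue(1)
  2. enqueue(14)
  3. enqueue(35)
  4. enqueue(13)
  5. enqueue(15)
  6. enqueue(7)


enqueue(1) -> [1]
enqueue(14) -> [1, 14]
enqueue(35) -> [1, 14, 35]
enqueue(13) -> [1, 14, 35, 13]
enqueue(15) -> [1, 14, 35, 13, 15]
enqueue(7) -> [1, 14, 35, 13, 15, 7]

Final queue: [1, 14, 35, 13, 15, 7]


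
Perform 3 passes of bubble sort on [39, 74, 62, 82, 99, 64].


Initial: [39, 74, 62, 82, 99, 64]
Pass 1: [39, 62, 74, 82, 64, 99] (2 swaps)
Pass 2: [39, 62, 74, 64, 82, 99] (1 swaps)
Pass 3: [39, 62, 64, 74, 82, 99] (1 swaps)

After 3 passes: [39, 62, 64, 74, 82, 99]


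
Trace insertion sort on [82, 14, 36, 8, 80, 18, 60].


Initial: [82, 14, 36, 8, 80, 18, 60]
Insert 14: [14, 82, 36, 8, 80, 18, 60]
Insert 36: [14, 36, 82, 8, 80, 18, 60]
Insert 8: [8, 14, 36, 82, 80, 18, 60]
Insert 80: [8, 14, 36, 80, 82, 18, 60]
Insert 18: [8, 14, 18, 36, 80, 82, 60]
Insert 60: [8, 14, 18, 36, 60, 80, 82]

Sorted: [8, 14, 18, 36, 60, 80, 82]


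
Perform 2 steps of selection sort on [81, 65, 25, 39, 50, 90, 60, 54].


Initial: [81, 65, 25, 39, 50, 90, 60, 54]
Step 1: min=25 at 2
  Swap: [25, 65, 81, 39, 50, 90, 60, 54]
Step 2: min=39 at 3
  Swap: [25, 39, 81, 65, 50, 90, 60, 54]

After 2 steps: [25, 39, 81, 65, 50, 90, 60, 54]


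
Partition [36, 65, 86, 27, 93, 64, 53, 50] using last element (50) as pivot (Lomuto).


Pivot: 50
  36 <= 50: advance i (no swap)
  27 <= 50: swap -> [36, 27, 86, 65, 93, 64, 53, 50]
Place pivot at 2: [36, 27, 50, 65, 93, 64, 53, 86]

Partitioned: [36, 27, 50, 65, 93, 64, 53, 86]


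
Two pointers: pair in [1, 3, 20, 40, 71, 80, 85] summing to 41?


lo=0(1)+hi=6(85)=86
lo=0(1)+hi=5(80)=81
lo=0(1)+hi=4(71)=72
lo=0(1)+hi=3(40)=41

Yes: 1+40=41


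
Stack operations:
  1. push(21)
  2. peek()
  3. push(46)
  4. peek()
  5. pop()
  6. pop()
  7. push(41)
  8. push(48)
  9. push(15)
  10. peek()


push(21) -> [21]
peek()->21
push(46) -> [21, 46]
peek()->46
pop()->46, [21]
pop()->21, []
push(41) -> [41]
push(48) -> [41, 48]
push(15) -> [41, 48, 15]
peek()->15

Final stack: [41, 48, 15]


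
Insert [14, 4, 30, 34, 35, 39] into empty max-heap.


Insert 14: [14]
Insert 4: [14, 4]
Insert 30: [30, 4, 14]
Insert 34: [34, 30, 14, 4]
Insert 35: [35, 34, 14, 4, 30]
Insert 39: [39, 34, 35, 4, 30, 14]

Final heap: [39, 34, 35, 4, 30, 14]


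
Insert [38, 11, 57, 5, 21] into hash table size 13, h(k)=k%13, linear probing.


Insert 38: h=12 -> slot 12
Insert 11: h=11 -> slot 11
Insert 57: h=5 -> slot 5
Insert 5: h=5, 1 probes -> slot 6
Insert 21: h=8 -> slot 8

Table: [None, None, None, None, None, 57, 5, None, 21, None, None, 11, 38]


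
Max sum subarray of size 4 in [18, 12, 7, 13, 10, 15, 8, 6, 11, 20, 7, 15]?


[0:4]: 50
[1:5]: 42
[2:6]: 45
[3:7]: 46
[4:8]: 39
[5:9]: 40
[6:10]: 45
[7:11]: 44
[8:12]: 53

Max: 53 at [8:12]


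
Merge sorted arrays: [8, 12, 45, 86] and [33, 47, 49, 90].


Take 8 from A
Take 12 from A
Take 33 from B
Take 45 from A
Take 47 from B
Take 49 from B
Take 86 from A

Merged: [8, 12, 33, 45, 47, 49, 86, 90]


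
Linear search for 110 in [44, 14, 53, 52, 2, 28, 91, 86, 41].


i=0: 44!=110
i=1: 14!=110
i=2: 53!=110
i=3: 52!=110
i=4: 2!=110
i=5: 28!=110
i=6: 91!=110
i=7: 86!=110
i=8: 41!=110

Not found, 9 comps


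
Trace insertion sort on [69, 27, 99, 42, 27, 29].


Initial: [69, 27, 99, 42, 27, 29]
Insert 27: [27, 69, 99, 42, 27, 29]
Insert 99: [27, 69, 99, 42, 27, 29]
Insert 42: [27, 42, 69, 99, 27, 29]
Insert 27: [27, 27, 42, 69, 99, 29]
Insert 29: [27, 27, 29, 42, 69, 99]

Sorted: [27, 27, 29, 42, 69, 99]


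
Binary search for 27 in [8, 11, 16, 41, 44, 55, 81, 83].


Step 1: lo=0, hi=7, mid=3, val=41
Step 2: lo=0, hi=2, mid=1, val=11
Step 3: lo=2, hi=2, mid=2, val=16

Not found


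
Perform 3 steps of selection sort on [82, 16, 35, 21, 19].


Initial: [82, 16, 35, 21, 19]
Step 1: min=16 at 1
  Swap: [16, 82, 35, 21, 19]
Step 2: min=19 at 4
  Swap: [16, 19, 35, 21, 82]
Step 3: min=21 at 3
  Swap: [16, 19, 21, 35, 82]

After 3 steps: [16, 19, 21, 35, 82]


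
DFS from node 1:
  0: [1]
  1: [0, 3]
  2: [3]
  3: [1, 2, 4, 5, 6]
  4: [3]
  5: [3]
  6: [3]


Visit 1, push [3, 0]
Visit 0, push []
Visit 3, push [6, 5, 4, 2]
Visit 2, push []
Visit 4, push []
Visit 5, push []
Visit 6, push []

DFS order: [1, 0, 3, 2, 4, 5, 6]


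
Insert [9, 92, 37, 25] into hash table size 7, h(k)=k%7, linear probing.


Insert 9: h=2 -> slot 2
Insert 92: h=1 -> slot 1
Insert 37: h=2, 1 probes -> slot 3
Insert 25: h=4 -> slot 4

Table: [None, 92, 9, 37, 25, None, None]


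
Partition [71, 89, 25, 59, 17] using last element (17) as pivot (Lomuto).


Pivot: 17
Place pivot at 0: [17, 89, 25, 59, 71]

Partitioned: [17, 89, 25, 59, 71]


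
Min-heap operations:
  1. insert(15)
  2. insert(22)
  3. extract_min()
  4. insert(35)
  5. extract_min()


insert(15) -> [15]
insert(22) -> [15, 22]
extract_min()->15, [22]
insert(35) -> [22, 35]
extract_min()->22, [35]

Final heap: [35]


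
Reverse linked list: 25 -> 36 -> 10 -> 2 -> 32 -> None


Step 1: curr=25, set curr.next=prev(None) | reversed so far: 25
Step 2: curr=36, set curr.next=prev(25) | reversed so far: 36 -> 25
Step 3: curr=10, set curr.next=prev(36) | reversed so far: 10 -> 36 -> 25
Step 4: curr=2, set curr.next=prev(10) | reversed so far: 2 -> 10 -> 36 -> 25
Step 5: curr=32, set curr.next=prev(2) | reversed so far: 32 -> 2 -> 10 -> 36 -> 25

32 -> 2 -> 10 -> 36 -> 25 -> None


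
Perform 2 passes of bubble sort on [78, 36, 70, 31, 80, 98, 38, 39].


Initial: [78, 36, 70, 31, 80, 98, 38, 39]
Pass 1: [36, 70, 31, 78, 80, 38, 39, 98] (5 swaps)
Pass 2: [36, 31, 70, 78, 38, 39, 80, 98] (3 swaps)

After 2 passes: [36, 31, 70, 78, 38, 39, 80, 98]


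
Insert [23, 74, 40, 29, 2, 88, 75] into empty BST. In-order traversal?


Insert 23: root
Insert 74: R from 23
Insert 40: R from 23 -> L from 74
Insert 29: R from 23 -> L from 74 -> L from 40
Insert 2: L from 23
Insert 88: R from 23 -> R from 74
Insert 75: R from 23 -> R from 74 -> L from 88

In-order: [2, 23, 29, 40, 74, 75, 88]


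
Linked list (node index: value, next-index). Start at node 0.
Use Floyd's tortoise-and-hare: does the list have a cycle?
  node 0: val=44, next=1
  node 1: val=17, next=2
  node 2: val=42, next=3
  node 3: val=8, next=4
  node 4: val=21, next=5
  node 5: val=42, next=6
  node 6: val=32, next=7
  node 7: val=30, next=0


Floyd's tortoise (slow, +1) and hare (fast, +2):
  init: slow=0, fast=0
  step 1: slow=1, fast=2
  step 2: slow=2, fast=4
  step 3: slow=3, fast=6
  step 4: slow=4, fast=0
  step 5: slow=5, fast=2
  step 6: slow=6, fast=4
  step 7: slow=7, fast=6
  step 8: slow=0, fast=0
  slow == fast at node 0: cycle detected

Cycle: yes


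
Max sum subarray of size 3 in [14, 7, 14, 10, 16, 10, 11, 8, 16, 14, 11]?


[0:3]: 35
[1:4]: 31
[2:5]: 40
[3:6]: 36
[4:7]: 37
[5:8]: 29
[6:9]: 35
[7:10]: 38
[8:11]: 41

Max: 41 at [8:11]


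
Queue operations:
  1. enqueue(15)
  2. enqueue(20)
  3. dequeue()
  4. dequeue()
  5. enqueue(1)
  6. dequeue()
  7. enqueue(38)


enqueue(15) -> [15]
enqueue(20) -> [15, 20]
dequeue()->15, [20]
dequeue()->20, []
enqueue(1) -> [1]
dequeue()->1, []
enqueue(38) -> [38]

Final queue: [38]


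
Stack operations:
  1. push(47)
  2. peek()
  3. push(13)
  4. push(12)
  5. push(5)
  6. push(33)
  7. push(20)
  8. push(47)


push(47) -> [47]
peek()->47
push(13) -> [47, 13]
push(12) -> [47, 13, 12]
push(5) -> [47, 13, 12, 5]
push(33) -> [47, 13, 12, 5, 33]
push(20) -> [47, 13, 12, 5, 33, 20]
push(47) -> [47, 13, 12, 5, 33, 20, 47]

Final stack: [47, 13, 12, 5, 33, 20, 47]


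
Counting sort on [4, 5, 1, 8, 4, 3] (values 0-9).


Input: [4, 5, 1, 8, 4, 3]
Counts: [0, 1, 0, 1, 2, 1, 0, 0, 1, 0]

Sorted: [1, 3, 4, 4, 5, 8]


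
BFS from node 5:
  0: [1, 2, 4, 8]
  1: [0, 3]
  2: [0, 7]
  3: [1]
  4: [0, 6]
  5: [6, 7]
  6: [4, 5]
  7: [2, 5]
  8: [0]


Visit 5, enqueue [6, 7]
Visit 6, enqueue [4]
Visit 7, enqueue [2]
Visit 4, enqueue [0]
Visit 2, enqueue []
Visit 0, enqueue [1, 8]
Visit 1, enqueue [3]
Visit 8, enqueue []
Visit 3, enqueue []

BFS order: [5, 6, 7, 4, 2, 0, 1, 8, 3]


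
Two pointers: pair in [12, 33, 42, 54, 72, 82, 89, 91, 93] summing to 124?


lo=0(12)+hi=8(93)=105
lo=1(33)+hi=8(93)=126
lo=1(33)+hi=7(91)=124

Yes: 33+91=124


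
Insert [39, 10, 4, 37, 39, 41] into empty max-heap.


Insert 39: [39]
Insert 10: [39, 10]
Insert 4: [39, 10, 4]
Insert 37: [39, 37, 4, 10]
Insert 39: [39, 39, 4, 10, 37]
Insert 41: [41, 39, 39, 10, 37, 4]

Final heap: [41, 39, 39, 10, 37, 4]


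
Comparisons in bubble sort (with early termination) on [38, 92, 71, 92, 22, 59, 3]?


Algorithm: bubble sort (with early termination)
Input: [38, 92, 71, 92, 22, 59, 3]
Sorted: [3, 22, 38, 59, 71, 92, 92]

21


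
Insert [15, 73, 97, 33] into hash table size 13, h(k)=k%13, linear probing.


Insert 15: h=2 -> slot 2
Insert 73: h=8 -> slot 8
Insert 97: h=6 -> slot 6
Insert 33: h=7 -> slot 7

Table: [None, None, 15, None, None, None, 97, 33, 73, None, None, None, None]


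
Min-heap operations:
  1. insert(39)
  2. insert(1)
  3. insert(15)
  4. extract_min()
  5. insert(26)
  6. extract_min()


insert(39) -> [39]
insert(1) -> [1, 39]
insert(15) -> [1, 39, 15]
extract_min()->1, [15, 39]
insert(26) -> [15, 39, 26]
extract_min()->15, [26, 39]

Final heap: [26, 39]


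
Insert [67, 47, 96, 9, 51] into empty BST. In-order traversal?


Insert 67: root
Insert 47: L from 67
Insert 96: R from 67
Insert 9: L from 67 -> L from 47
Insert 51: L from 67 -> R from 47

In-order: [9, 47, 51, 67, 96]


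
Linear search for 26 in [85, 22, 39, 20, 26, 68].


i=0: 85!=26
i=1: 22!=26
i=2: 39!=26
i=3: 20!=26
i=4: 26==26 found!

Found at 4, 5 comps


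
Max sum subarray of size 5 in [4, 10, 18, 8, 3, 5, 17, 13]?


[0:5]: 43
[1:6]: 44
[2:7]: 51
[3:8]: 46

Max: 51 at [2:7]


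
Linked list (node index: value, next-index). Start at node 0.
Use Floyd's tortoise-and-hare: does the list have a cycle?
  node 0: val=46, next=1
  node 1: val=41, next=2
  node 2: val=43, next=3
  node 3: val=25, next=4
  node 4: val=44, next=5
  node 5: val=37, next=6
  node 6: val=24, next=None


Floyd's tortoise (slow, +1) and hare (fast, +2):
  init: slow=0, fast=0
  step 1: slow=1, fast=2
  step 2: slow=2, fast=4
  step 3: slow=3, fast=6
  step 4: fast -> None, no cycle

Cycle: no


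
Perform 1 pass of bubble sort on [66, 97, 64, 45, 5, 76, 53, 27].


Initial: [66, 97, 64, 45, 5, 76, 53, 27]
Pass 1: [66, 64, 45, 5, 76, 53, 27, 97] (6 swaps)

After 1 pass: [66, 64, 45, 5, 76, 53, 27, 97]


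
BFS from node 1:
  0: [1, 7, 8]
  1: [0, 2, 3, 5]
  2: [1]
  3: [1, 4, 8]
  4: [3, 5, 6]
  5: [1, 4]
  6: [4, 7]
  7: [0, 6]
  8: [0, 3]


Visit 1, enqueue [0, 2, 3, 5]
Visit 0, enqueue [7, 8]
Visit 2, enqueue []
Visit 3, enqueue [4]
Visit 5, enqueue []
Visit 7, enqueue [6]
Visit 8, enqueue []
Visit 4, enqueue []
Visit 6, enqueue []

BFS order: [1, 0, 2, 3, 5, 7, 8, 4, 6]


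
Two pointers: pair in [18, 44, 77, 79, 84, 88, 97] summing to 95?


lo=0(18)+hi=6(97)=115
lo=0(18)+hi=5(88)=106
lo=0(18)+hi=4(84)=102
lo=0(18)+hi=3(79)=97
lo=0(18)+hi=2(77)=95

Yes: 18+77=95


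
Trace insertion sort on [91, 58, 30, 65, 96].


Initial: [91, 58, 30, 65, 96]
Insert 58: [58, 91, 30, 65, 96]
Insert 30: [30, 58, 91, 65, 96]
Insert 65: [30, 58, 65, 91, 96]
Insert 96: [30, 58, 65, 91, 96]

Sorted: [30, 58, 65, 91, 96]


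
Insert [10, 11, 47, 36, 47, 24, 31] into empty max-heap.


Insert 10: [10]
Insert 11: [11, 10]
Insert 47: [47, 10, 11]
Insert 36: [47, 36, 11, 10]
Insert 47: [47, 47, 11, 10, 36]
Insert 24: [47, 47, 24, 10, 36, 11]
Insert 31: [47, 47, 31, 10, 36, 11, 24]

Final heap: [47, 47, 31, 10, 36, 11, 24]


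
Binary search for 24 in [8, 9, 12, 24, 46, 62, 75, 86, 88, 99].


Step 1: lo=0, hi=9, mid=4, val=46
Step 2: lo=0, hi=3, mid=1, val=9
Step 3: lo=2, hi=3, mid=2, val=12
Step 4: lo=3, hi=3, mid=3, val=24

Found at index 3


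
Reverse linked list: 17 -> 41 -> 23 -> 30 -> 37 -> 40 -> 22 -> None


Step 1: curr=17, set curr.next=prev(None) | reversed so far: 17
Step 2: curr=41, set curr.next=prev(17) | reversed so far: 41 -> 17
Step 3: curr=23, set curr.next=prev(41) | reversed so far: 23 -> 41 -> 17
Step 4: curr=30, set curr.next=prev(23) | reversed so far: 30 -> 23 -> 41 -> 17
Step 5: curr=37, set curr.next=prev(30) | reversed so far: 37 -> 30 -> 23 -> 41 -> 17
Step 6: curr=40, set curr.next=prev(37) | reversed so far: 40 -> 37 -> 30 -> 23 -> 41 -> 17
Step 7: curr=22, set curr.next=prev(40) | reversed so far: 22 -> 40 -> 37 -> 30 -> 23 -> 41 -> 17

22 -> 40 -> 37 -> 30 -> 23 -> 41 -> 17 -> None


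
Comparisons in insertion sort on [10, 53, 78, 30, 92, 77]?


Algorithm: insertion sort
Input: [10, 53, 78, 30, 92, 77]
Sorted: [10, 30, 53, 77, 78, 92]

9


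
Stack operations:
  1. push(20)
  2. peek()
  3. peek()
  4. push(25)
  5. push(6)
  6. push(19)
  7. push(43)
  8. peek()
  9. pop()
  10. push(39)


push(20) -> [20]
peek()->20
peek()->20
push(25) -> [20, 25]
push(6) -> [20, 25, 6]
push(19) -> [20, 25, 6, 19]
push(43) -> [20, 25, 6, 19, 43]
peek()->43
pop()->43, [20, 25, 6, 19]
push(39) -> [20, 25, 6, 19, 39]

Final stack: [20, 25, 6, 19, 39]


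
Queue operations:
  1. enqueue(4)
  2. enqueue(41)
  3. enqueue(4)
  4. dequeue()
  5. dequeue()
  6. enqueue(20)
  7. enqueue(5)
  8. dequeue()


enqueue(4) -> [4]
enqueue(41) -> [4, 41]
enqueue(4) -> [4, 41, 4]
dequeue()->4, [41, 4]
dequeue()->41, [4]
enqueue(20) -> [4, 20]
enqueue(5) -> [4, 20, 5]
dequeue()->4, [20, 5]

Final queue: [20, 5]


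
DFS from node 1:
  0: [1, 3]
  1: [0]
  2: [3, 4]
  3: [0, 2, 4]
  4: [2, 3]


Visit 1, push [0]
Visit 0, push [3]
Visit 3, push [4, 2]
Visit 2, push [4]
Visit 4, push []

DFS order: [1, 0, 3, 2, 4]


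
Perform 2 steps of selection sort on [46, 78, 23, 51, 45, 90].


Initial: [46, 78, 23, 51, 45, 90]
Step 1: min=23 at 2
  Swap: [23, 78, 46, 51, 45, 90]
Step 2: min=45 at 4
  Swap: [23, 45, 46, 51, 78, 90]

After 2 steps: [23, 45, 46, 51, 78, 90]


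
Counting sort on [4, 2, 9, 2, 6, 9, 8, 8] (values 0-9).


Input: [4, 2, 9, 2, 6, 9, 8, 8]
Counts: [0, 0, 2, 0, 1, 0, 1, 0, 2, 2]

Sorted: [2, 2, 4, 6, 8, 8, 9, 9]


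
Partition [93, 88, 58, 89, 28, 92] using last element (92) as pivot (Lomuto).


Pivot: 92
  88 <= 92: swap -> [88, 93, 58, 89, 28, 92]
  58 <= 92: swap -> [88, 58, 93, 89, 28, 92]
  89 <= 92: swap -> [88, 58, 89, 93, 28, 92]
  28 <= 92: swap -> [88, 58, 89, 28, 93, 92]
Place pivot at 4: [88, 58, 89, 28, 92, 93]

Partitioned: [88, 58, 89, 28, 92, 93]


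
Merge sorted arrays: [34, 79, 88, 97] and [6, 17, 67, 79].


Take 6 from B
Take 17 from B
Take 34 from A
Take 67 from B
Take 79 from A
Take 79 from B

Merged: [6, 17, 34, 67, 79, 79, 88, 97]


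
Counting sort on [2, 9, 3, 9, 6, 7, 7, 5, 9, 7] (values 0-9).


Input: [2, 9, 3, 9, 6, 7, 7, 5, 9, 7]
Counts: [0, 0, 1, 1, 0, 1, 1, 3, 0, 3]

Sorted: [2, 3, 5, 6, 7, 7, 7, 9, 9, 9]


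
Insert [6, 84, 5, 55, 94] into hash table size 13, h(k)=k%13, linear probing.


Insert 6: h=6 -> slot 6
Insert 84: h=6, 1 probes -> slot 7
Insert 5: h=5 -> slot 5
Insert 55: h=3 -> slot 3
Insert 94: h=3, 1 probes -> slot 4

Table: [None, None, None, 55, 94, 5, 6, 84, None, None, None, None, None]


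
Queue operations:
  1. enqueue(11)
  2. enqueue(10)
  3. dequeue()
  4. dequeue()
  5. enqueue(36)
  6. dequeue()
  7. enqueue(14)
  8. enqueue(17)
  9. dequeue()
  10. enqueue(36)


enqueue(11) -> [11]
enqueue(10) -> [11, 10]
dequeue()->11, [10]
dequeue()->10, []
enqueue(36) -> [36]
dequeue()->36, []
enqueue(14) -> [14]
enqueue(17) -> [14, 17]
dequeue()->14, [17]
enqueue(36) -> [17, 36]

Final queue: [17, 36]


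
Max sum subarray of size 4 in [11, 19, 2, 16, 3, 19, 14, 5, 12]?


[0:4]: 48
[1:5]: 40
[2:6]: 40
[3:7]: 52
[4:8]: 41
[5:9]: 50

Max: 52 at [3:7]


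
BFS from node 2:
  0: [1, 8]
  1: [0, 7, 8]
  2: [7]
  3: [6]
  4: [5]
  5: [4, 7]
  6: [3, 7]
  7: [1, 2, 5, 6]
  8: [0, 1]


Visit 2, enqueue [7]
Visit 7, enqueue [1, 5, 6]
Visit 1, enqueue [0, 8]
Visit 5, enqueue [4]
Visit 6, enqueue [3]
Visit 0, enqueue []
Visit 8, enqueue []
Visit 4, enqueue []
Visit 3, enqueue []

BFS order: [2, 7, 1, 5, 6, 0, 8, 4, 3]


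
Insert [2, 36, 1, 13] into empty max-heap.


Insert 2: [2]
Insert 36: [36, 2]
Insert 1: [36, 2, 1]
Insert 13: [36, 13, 1, 2]

Final heap: [36, 13, 1, 2]


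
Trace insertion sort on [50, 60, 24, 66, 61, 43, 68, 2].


Initial: [50, 60, 24, 66, 61, 43, 68, 2]
Insert 60: [50, 60, 24, 66, 61, 43, 68, 2]
Insert 24: [24, 50, 60, 66, 61, 43, 68, 2]
Insert 66: [24, 50, 60, 66, 61, 43, 68, 2]
Insert 61: [24, 50, 60, 61, 66, 43, 68, 2]
Insert 43: [24, 43, 50, 60, 61, 66, 68, 2]
Insert 68: [24, 43, 50, 60, 61, 66, 68, 2]
Insert 2: [2, 24, 43, 50, 60, 61, 66, 68]

Sorted: [2, 24, 43, 50, 60, 61, 66, 68]


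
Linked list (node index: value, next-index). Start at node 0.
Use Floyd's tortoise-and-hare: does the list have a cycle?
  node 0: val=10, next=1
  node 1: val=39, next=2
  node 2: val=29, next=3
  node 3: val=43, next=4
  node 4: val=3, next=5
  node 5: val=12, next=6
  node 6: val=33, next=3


Floyd's tortoise (slow, +1) and hare (fast, +2):
  init: slow=0, fast=0
  step 1: slow=1, fast=2
  step 2: slow=2, fast=4
  step 3: slow=3, fast=6
  step 4: slow=4, fast=4
  slow == fast at node 4: cycle detected

Cycle: yes


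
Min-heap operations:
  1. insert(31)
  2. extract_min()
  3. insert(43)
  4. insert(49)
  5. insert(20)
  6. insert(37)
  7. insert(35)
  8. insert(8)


insert(31) -> [31]
extract_min()->31, []
insert(43) -> [43]
insert(49) -> [43, 49]
insert(20) -> [20, 49, 43]
insert(37) -> [20, 37, 43, 49]
insert(35) -> [20, 35, 43, 49, 37]
insert(8) -> [8, 35, 20, 49, 37, 43]

Final heap: [8, 35, 20, 49, 37, 43]


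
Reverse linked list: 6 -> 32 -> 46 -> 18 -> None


Step 1: curr=6, set curr.next=prev(None) | reversed so far: 6
Step 2: curr=32, set curr.next=prev(6) | reversed so far: 32 -> 6
Step 3: curr=46, set curr.next=prev(32) | reversed so far: 46 -> 32 -> 6
Step 4: curr=18, set curr.next=prev(46) | reversed so far: 18 -> 46 -> 32 -> 6

18 -> 46 -> 32 -> 6 -> None


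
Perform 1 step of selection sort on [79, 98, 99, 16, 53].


Initial: [79, 98, 99, 16, 53]
Step 1: min=16 at 3
  Swap: [16, 98, 99, 79, 53]

After 1 step: [16, 98, 99, 79, 53]


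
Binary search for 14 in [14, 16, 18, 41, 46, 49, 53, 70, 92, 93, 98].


Step 1: lo=0, hi=10, mid=5, val=49
Step 2: lo=0, hi=4, mid=2, val=18
Step 3: lo=0, hi=1, mid=0, val=14

Found at index 0


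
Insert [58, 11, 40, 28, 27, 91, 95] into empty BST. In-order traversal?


Insert 58: root
Insert 11: L from 58
Insert 40: L from 58 -> R from 11
Insert 28: L from 58 -> R from 11 -> L from 40
Insert 27: L from 58 -> R from 11 -> L from 40 -> L from 28
Insert 91: R from 58
Insert 95: R from 58 -> R from 91

In-order: [11, 27, 28, 40, 58, 91, 95]


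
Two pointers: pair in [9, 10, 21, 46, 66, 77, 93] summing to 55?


lo=0(9)+hi=6(93)=102
lo=0(9)+hi=5(77)=86
lo=0(9)+hi=4(66)=75
lo=0(9)+hi=3(46)=55

Yes: 9+46=55


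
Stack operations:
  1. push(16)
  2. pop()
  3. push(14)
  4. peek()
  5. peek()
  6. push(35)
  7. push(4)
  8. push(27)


push(16) -> [16]
pop()->16, []
push(14) -> [14]
peek()->14
peek()->14
push(35) -> [14, 35]
push(4) -> [14, 35, 4]
push(27) -> [14, 35, 4, 27]

Final stack: [14, 35, 4, 27]


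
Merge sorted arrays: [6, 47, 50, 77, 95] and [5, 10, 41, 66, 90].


Take 5 from B
Take 6 from A
Take 10 from B
Take 41 from B
Take 47 from A
Take 50 from A
Take 66 from B
Take 77 from A
Take 90 from B

Merged: [5, 6, 10, 41, 47, 50, 66, 77, 90, 95]


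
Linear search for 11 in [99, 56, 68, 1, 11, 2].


i=0: 99!=11
i=1: 56!=11
i=2: 68!=11
i=3: 1!=11
i=4: 11==11 found!

Found at 4, 5 comps


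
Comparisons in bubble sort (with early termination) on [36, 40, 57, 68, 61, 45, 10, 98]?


Algorithm: bubble sort (with early termination)
Input: [36, 40, 57, 68, 61, 45, 10, 98]
Sorted: [10, 36, 40, 45, 57, 61, 68, 98]

28


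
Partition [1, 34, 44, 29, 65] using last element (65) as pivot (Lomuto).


Pivot: 65
  1 <= 65: advance i (no swap)
  34 <= 65: advance i (no swap)
  44 <= 65: advance i (no swap)
  29 <= 65: advance i (no swap)
Place pivot at 4: [1, 34, 44, 29, 65]

Partitioned: [1, 34, 44, 29, 65]


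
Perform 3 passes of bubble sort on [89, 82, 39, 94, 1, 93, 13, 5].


Initial: [89, 82, 39, 94, 1, 93, 13, 5]
Pass 1: [82, 39, 89, 1, 93, 13, 5, 94] (6 swaps)
Pass 2: [39, 82, 1, 89, 13, 5, 93, 94] (4 swaps)
Pass 3: [39, 1, 82, 13, 5, 89, 93, 94] (3 swaps)

After 3 passes: [39, 1, 82, 13, 5, 89, 93, 94]


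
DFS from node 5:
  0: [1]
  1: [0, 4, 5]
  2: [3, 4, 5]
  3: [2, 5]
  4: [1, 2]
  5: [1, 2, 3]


Visit 5, push [3, 2, 1]
Visit 1, push [4, 0]
Visit 0, push []
Visit 4, push [2]
Visit 2, push [3]
Visit 3, push []

DFS order: [5, 1, 0, 4, 2, 3]


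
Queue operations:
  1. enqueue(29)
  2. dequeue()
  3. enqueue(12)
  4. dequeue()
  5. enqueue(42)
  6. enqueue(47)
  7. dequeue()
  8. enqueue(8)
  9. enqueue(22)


enqueue(29) -> [29]
dequeue()->29, []
enqueue(12) -> [12]
dequeue()->12, []
enqueue(42) -> [42]
enqueue(47) -> [42, 47]
dequeue()->42, [47]
enqueue(8) -> [47, 8]
enqueue(22) -> [47, 8, 22]

Final queue: [47, 8, 22]


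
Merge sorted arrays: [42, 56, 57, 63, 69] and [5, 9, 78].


Take 5 from B
Take 9 from B
Take 42 from A
Take 56 from A
Take 57 from A
Take 63 from A
Take 69 from A

Merged: [5, 9, 42, 56, 57, 63, 69, 78]


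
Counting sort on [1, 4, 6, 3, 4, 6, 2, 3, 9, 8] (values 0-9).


Input: [1, 4, 6, 3, 4, 6, 2, 3, 9, 8]
Counts: [0, 1, 1, 2, 2, 0, 2, 0, 1, 1]

Sorted: [1, 2, 3, 3, 4, 4, 6, 6, 8, 9]


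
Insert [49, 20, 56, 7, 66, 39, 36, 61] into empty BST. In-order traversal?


Insert 49: root
Insert 20: L from 49
Insert 56: R from 49
Insert 7: L from 49 -> L from 20
Insert 66: R from 49 -> R from 56
Insert 39: L from 49 -> R from 20
Insert 36: L from 49 -> R from 20 -> L from 39
Insert 61: R from 49 -> R from 56 -> L from 66

In-order: [7, 20, 36, 39, 49, 56, 61, 66]


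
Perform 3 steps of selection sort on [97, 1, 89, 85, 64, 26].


Initial: [97, 1, 89, 85, 64, 26]
Step 1: min=1 at 1
  Swap: [1, 97, 89, 85, 64, 26]
Step 2: min=26 at 5
  Swap: [1, 26, 89, 85, 64, 97]
Step 3: min=64 at 4
  Swap: [1, 26, 64, 85, 89, 97]

After 3 steps: [1, 26, 64, 85, 89, 97]


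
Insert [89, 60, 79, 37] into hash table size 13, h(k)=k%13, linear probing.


Insert 89: h=11 -> slot 11
Insert 60: h=8 -> slot 8
Insert 79: h=1 -> slot 1
Insert 37: h=11, 1 probes -> slot 12

Table: [None, 79, None, None, None, None, None, None, 60, None, None, 89, 37]


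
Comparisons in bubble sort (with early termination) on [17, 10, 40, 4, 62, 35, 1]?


Algorithm: bubble sort (with early termination)
Input: [17, 10, 40, 4, 62, 35, 1]
Sorted: [1, 4, 10, 17, 35, 40, 62]

21


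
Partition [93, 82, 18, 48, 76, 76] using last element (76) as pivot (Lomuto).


Pivot: 76
  18 <= 76: swap -> [18, 82, 93, 48, 76, 76]
  48 <= 76: swap -> [18, 48, 93, 82, 76, 76]
  76 <= 76: swap -> [18, 48, 76, 82, 93, 76]
Place pivot at 3: [18, 48, 76, 76, 93, 82]

Partitioned: [18, 48, 76, 76, 93, 82]


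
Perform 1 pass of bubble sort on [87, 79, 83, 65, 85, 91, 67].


Initial: [87, 79, 83, 65, 85, 91, 67]
Pass 1: [79, 83, 65, 85, 87, 67, 91] (5 swaps)

After 1 pass: [79, 83, 65, 85, 87, 67, 91]


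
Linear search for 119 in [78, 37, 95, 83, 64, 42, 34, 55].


i=0: 78!=119
i=1: 37!=119
i=2: 95!=119
i=3: 83!=119
i=4: 64!=119
i=5: 42!=119
i=6: 34!=119
i=7: 55!=119

Not found, 8 comps


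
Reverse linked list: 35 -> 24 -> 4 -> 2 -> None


Step 1: curr=35, set curr.next=prev(None) | reversed so far: 35
Step 2: curr=24, set curr.next=prev(35) | reversed so far: 24 -> 35
Step 3: curr=4, set curr.next=prev(24) | reversed so far: 4 -> 24 -> 35
Step 4: curr=2, set curr.next=prev(4) | reversed so far: 2 -> 4 -> 24 -> 35

2 -> 4 -> 24 -> 35 -> None


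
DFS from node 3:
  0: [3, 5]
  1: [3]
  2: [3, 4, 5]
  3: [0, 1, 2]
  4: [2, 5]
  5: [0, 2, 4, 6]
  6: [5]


Visit 3, push [2, 1, 0]
Visit 0, push [5]
Visit 5, push [6, 4, 2]
Visit 2, push [4]
Visit 4, push []
Visit 6, push []
Visit 1, push []

DFS order: [3, 0, 5, 2, 4, 6, 1]


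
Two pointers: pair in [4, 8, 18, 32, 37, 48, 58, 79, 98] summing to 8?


lo=0(4)+hi=8(98)=102
lo=0(4)+hi=7(79)=83
lo=0(4)+hi=6(58)=62
lo=0(4)+hi=5(48)=52
lo=0(4)+hi=4(37)=41
lo=0(4)+hi=3(32)=36
lo=0(4)+hi=2(18)=22
lo=0(4)+hi=1(8)=12

No pair found


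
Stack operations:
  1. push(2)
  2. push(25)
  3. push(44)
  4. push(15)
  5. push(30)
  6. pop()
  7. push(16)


push(2) -> [2]
push(25) -> [2, 25]
push(44) -> [2, 25, 44]
push(15) -> [2, 25, 44, 15]
push(30) -> [2, 25, 44, 15, 30]
pop()->30, [2, 25, 44, 15]
push(16) -> [2, 25, 44, 15, 16]

Final stack: [2, 25, 44, 15, 16]


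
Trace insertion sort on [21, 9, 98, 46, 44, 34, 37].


Initial: [21, 9, 98, 46, 44, 34, 37]
Insert 9: [9, 21, 98, 46, 44, 34, 37]
Insert 98: [9, 21, 98, 46, 44, 34, 37]
Insert 46: [9, 21, 46, 98, 44, 34, 37]
Insert 44: [9, 21, 44, 46, 98, 34, 37]
Insert 34: [9, 21, 34, 44, 46, 98, 37]
Insert 37: [9, 21, 34, 37, 44, 46, 98]

Sorted: [9, 21, 34, 37, 44, 46, 98]


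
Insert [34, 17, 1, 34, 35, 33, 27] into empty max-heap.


Insert 34: [34]
Insert 17: [34, 17]
Insert 1: [34, 17, 1]
Insert 34: [34, 34, 1, 17]
Insert 35: [35, 34, 1, 17, 34]
Insert 33: [35, 34, 33, 17, 34, 1]
Insert 27: [35, 34, 33, 17, 34, 1, 27]

Final heap: [35, 34, 33, 17, 34, 1, 27]


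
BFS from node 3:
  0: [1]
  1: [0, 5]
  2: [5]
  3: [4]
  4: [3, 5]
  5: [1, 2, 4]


Visit 3, enqueue [4]
Visit 4, enqueue [5]
Visit 5, enqueue [1, 2]
Visit 1, enqueue [0]
Visit 2, enqueue []
Visit 0, enqueue []

BFS order: [3, 4, 5, 1, 2, 0]


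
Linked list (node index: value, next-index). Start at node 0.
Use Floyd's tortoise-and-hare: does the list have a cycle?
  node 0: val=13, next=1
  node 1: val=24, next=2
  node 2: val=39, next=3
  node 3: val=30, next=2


Floyd's tortoise (slow, +1) and hare (fast, +2):
  init: slow=0, fast=0
  step 1: slow=1, fast=2
  step 2: slow=2, fast=2
  slow == fast at node 2: cycle detected

Cycle: yes


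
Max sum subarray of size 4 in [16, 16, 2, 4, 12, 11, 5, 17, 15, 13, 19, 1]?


[0:4]: 38
[1:5]: 34
[2:6]: 29
[3:7]: 32
[4:8]: 45
[5:9]: 48
[6:10]: 50
[7:11]: 64
[8:12]: 48

Max: 64 at [7:11]


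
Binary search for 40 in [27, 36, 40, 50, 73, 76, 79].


Step 1: lo=0, hi=6, mid=3, val=50
Step 2: lo=0, hi=2, mid=1, val=36
Step 3: lo=2, hi=2, mid=2, val=40

Found at index 2


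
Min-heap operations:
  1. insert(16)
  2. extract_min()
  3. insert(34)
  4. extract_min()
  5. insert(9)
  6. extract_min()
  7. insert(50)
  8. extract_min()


insert(16) -> [16]
extract_min()->16, []
insert(34) -> [34]
extract_min()->34, []
insert(9) -> [9]
extract_min()->9, []
insert(50) -> [50]
extract_min()->50, []

Final heap: []


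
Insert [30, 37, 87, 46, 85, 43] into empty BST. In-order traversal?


Insert 30: root
Insert 37: R from 30
Insert 87: R from 30 -> R from 37
Insert 46: R from 30 -> R from 37 -> L from 87
Insert 85: R from 30 -> R from 37 -> L from 87 -> R from 46
Insert 43: R from 30 -> R from 37 -> L from 87 -> L from 46

In-order: [30, 37, 43, 46, 85, 87]


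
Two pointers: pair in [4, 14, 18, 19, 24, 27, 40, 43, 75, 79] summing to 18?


lo=0(4)+hi=9(79)=83
lo=0(4)+hi=8(75)=79
lo=0(4)+hi=7(43)=47
lo=0(4)+hi=6(40)=44
lo=0(4)+hi=5(27)=31
lo=0(4)+hi=4(24)=28
lo=0(4)+hi=3(19)=23
lo=0(4)+hi=2(18)=22
lo=0(4)+hi=1(14)=18

Yes: 4+14=18


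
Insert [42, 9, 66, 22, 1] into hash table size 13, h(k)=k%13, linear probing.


Insert 42: h=3 -> slot 3
Insert 9: h=9 -> slot 9
Insert 66: h=1 -> slot 1
Insert 22: h=9, 1 probes -> slot 10
Insert 1: h=1, 1 probes -> slot 2

Table: [None, 66, 1, 42, None, None, None, None, None, 9, 22, None, None]
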